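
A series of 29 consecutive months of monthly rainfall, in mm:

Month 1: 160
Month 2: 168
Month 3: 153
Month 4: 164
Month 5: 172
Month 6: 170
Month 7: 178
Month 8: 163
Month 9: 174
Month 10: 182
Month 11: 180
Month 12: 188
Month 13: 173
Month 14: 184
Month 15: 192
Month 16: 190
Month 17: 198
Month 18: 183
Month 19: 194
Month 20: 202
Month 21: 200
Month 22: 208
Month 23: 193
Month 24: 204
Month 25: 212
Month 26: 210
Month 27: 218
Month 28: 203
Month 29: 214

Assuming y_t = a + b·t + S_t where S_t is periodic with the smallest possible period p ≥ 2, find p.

First differences y_{t+1} − y_t: 8, -15, 11, 8, -2, 8, -15, 11, 8, -2, 8, -15, …
The difference pattern repeats every 5 terms and not for any smaller step, so p = 5.

5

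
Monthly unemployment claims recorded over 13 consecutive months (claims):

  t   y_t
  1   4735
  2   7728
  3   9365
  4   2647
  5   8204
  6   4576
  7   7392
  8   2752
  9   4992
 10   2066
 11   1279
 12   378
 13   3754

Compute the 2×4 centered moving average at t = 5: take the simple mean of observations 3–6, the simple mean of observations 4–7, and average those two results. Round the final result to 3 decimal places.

5951.375

Sum over 3–6: 9365 + 2647 + 8204 + 4576 = 24792
Sum over 4–7: 2647 + 8204 + 4576 + 7392 = 22819
CMA at t=5 = (24792 + 22819) / (2·4) = 47611 / 8 = 5951.375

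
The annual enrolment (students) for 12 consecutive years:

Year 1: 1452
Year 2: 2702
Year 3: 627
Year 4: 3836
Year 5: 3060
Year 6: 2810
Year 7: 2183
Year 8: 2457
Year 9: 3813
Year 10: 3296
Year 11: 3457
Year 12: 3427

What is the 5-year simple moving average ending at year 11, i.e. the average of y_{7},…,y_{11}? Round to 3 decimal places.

3041.200

Sum of periods 7–11: 2183 + 2457 + 3813 + 3296 + 3457 = 15206
Divide by 5: 15206 / 5 = 3041.200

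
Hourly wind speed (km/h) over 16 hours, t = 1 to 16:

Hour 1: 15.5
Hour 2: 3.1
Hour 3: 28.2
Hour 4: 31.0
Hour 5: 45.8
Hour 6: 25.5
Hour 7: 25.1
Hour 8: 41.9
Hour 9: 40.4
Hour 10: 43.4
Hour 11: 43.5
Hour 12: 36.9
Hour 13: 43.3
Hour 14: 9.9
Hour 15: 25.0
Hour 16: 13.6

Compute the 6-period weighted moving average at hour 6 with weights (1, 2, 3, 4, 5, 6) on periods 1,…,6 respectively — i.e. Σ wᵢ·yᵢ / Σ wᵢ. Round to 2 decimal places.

29.16

Weighted sum: 1·15.5 + 2·3.1 + 3·28.2 + 4·31.0 + 5·45.8 + 6·25.5 = 15.5 + 6.2 + 84.6 + 124.0 + 229.0 + 153.0 = 612.3
Weight total: 1 + 2 + 3 + 4 + 5 + 6 = 21
WMA = 612.3 / 21 = 29.16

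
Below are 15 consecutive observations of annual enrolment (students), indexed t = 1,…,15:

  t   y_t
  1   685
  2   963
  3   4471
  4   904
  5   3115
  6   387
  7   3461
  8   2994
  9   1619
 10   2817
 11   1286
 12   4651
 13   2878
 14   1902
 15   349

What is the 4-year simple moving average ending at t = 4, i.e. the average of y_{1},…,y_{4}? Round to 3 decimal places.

1755.750

Sum of periods 1–4: 685 + 963 + 4471 + 904 = 7023
Divide by 4: 7023 / 4 = 1755.750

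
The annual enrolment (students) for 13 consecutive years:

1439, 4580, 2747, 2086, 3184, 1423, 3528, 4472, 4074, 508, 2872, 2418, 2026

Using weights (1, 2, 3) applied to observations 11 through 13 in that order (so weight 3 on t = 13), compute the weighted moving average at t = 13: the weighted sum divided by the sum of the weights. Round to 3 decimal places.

Weighted sum: 1·2872 + 2·2418 + 3·2026 = 2872 + 4836 + 6078 = 13786
Weight total: 1 + 2 + 3 = 6
WMA = 13786 / 6 = 2297.667

2297.667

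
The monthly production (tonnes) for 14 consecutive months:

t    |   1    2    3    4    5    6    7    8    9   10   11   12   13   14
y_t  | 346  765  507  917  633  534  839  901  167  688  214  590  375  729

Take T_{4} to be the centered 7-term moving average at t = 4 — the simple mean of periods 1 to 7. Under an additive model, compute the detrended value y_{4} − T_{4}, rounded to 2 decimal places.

268.29

Trend T_4 = (346 + 765 + 507 + 917 + 633 + 534 + 839) / 7 = 4541/7 = 648.7143
Detrended value: 917 − 648.7143 = 268.29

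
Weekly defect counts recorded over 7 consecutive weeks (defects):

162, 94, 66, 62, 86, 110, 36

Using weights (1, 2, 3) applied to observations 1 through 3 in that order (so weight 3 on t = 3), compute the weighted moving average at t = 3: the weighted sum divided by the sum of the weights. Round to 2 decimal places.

91.33

Weighted sum: 1·162 + 2·94 + 3·66 = 162 + 188 + 198 = 548
Weight total: 1 + 2 + 3 = 6
WMA = 548 / 6 = 91.33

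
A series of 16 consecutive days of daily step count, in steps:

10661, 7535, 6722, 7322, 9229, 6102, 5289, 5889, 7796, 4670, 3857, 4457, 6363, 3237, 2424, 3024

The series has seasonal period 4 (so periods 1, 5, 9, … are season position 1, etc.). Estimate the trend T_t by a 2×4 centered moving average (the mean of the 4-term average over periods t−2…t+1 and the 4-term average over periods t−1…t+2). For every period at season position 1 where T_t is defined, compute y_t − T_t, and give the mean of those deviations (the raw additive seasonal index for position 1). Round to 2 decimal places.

Season position 1 occurs at t = 5, 9, 13 (where T_t is defined).
t=5: T_5 = 7164.6250; y_5 − T_5 = 9229 − 7164.6250 = 2064.3750
t=9: T_9 = 5732.0000; y_9 − T_9 = 7796 − 5732.0000 = 2064.0000
t=13: T_13 = 4299.3750; y_13 − T_13 = 6363 − 4299.3750 = 2063.6250
Mean deviation: (2064.3750 + 2064.0000 + 2063.6250) / 3 = 2064.00

2064.00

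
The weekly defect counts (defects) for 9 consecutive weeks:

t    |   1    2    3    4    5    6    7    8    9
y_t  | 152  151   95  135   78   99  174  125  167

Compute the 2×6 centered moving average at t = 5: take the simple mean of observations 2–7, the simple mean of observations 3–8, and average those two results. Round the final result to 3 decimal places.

119.833

Sum over 2–7: 151 + 95 + 135 + 78 + 99 + 174 = 732
Sum over 3–8: 95 + 135 + 78 + 99 + 174 + 125 = 706
CMA at t=5 = (732 + 706) / (2·6) = 1438 / 12 = 119.833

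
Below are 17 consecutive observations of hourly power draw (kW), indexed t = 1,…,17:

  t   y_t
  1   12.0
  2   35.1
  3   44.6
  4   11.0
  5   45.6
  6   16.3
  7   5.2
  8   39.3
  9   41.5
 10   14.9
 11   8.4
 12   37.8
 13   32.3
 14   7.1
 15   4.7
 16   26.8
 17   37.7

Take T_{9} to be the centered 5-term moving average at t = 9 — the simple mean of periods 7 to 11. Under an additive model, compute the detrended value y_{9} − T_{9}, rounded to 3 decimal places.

19.640

Trend T_9 = (5.2 + 39.3 + 41.5 + 14.9 + 8.4) / 5 = 109.3/5 = 21.86000
Detrended value: 41.5 − 21.86000 = 19.640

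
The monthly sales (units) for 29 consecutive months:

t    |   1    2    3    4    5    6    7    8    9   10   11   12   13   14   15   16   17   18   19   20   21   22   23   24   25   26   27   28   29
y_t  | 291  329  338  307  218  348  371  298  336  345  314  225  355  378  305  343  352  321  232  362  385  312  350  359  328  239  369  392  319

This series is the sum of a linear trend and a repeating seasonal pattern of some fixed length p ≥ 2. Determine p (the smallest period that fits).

7

First differences y_{t+1} − y_t: 38, 9, -31, -89, 130, 23, -73, 38, 9, -31, -89, 130, 23, -73, 38, 9, …
The difference pattern repeats every 7 terms and not for any smaller step, so p = 7.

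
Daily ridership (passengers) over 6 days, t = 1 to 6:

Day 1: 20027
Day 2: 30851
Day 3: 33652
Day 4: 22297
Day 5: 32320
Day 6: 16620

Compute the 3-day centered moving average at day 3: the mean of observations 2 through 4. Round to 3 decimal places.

Sum of periods 2–4: 30851 + 33652 + 22297 = 86800
Divide by 3: 86800 / 3 = 28933.333

28933.333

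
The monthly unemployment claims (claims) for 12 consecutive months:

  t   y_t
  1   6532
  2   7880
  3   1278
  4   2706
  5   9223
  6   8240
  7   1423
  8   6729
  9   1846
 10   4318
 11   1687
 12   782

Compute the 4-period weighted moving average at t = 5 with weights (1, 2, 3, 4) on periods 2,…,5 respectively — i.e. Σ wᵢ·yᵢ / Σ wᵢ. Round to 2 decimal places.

5544.60

Weighted sum: 1·7880 + 2·1278 + 3·2706 + 4·9223 = 7880 + 2556 + 8118 + 36892 = 55446
Weight total: 1 + 2 + 3 + 4 = 10
WMA = 55446 / 10 = 5544.60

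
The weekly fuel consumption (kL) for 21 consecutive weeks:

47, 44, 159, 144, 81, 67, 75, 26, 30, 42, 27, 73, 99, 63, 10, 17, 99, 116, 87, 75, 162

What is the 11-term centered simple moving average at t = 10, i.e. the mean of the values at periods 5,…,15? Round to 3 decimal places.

53.909

Sum of periods 5–15: 81 + 67 + 75 + 26 + 30 + 42 + 27 + 73 + 99 + 63 + 10 = 593
Divide by 11: 593 / 11 = 53.909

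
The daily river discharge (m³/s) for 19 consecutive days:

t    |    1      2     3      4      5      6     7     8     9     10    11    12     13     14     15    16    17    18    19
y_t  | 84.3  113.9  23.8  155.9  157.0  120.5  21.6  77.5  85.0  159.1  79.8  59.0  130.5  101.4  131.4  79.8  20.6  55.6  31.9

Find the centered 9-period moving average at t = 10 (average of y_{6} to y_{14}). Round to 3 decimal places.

92.711

Sum of periods 6–14: 120.5 + 21.6 + 77.5 + 85.0 + 159.1 + 79.8 + 59.0 + 130.5 + 101.4 = 834.4
Divide by 9: 834.4 / 9 = 92.711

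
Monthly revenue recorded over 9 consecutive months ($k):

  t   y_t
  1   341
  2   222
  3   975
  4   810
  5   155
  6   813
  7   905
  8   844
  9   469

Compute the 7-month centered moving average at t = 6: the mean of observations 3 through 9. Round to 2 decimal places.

710.14

Sum of periods 3–9: 975 + 810 + 155 + 813 + 905 + 844 + 469 = 4971
Divide by 7: 4971 / 7 = 710.14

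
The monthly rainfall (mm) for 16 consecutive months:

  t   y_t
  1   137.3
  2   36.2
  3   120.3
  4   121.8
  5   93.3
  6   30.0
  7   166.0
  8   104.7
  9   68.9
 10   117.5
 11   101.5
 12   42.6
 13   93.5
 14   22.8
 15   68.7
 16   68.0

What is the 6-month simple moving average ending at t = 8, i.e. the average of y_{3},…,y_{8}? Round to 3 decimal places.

106.017

Sum of periods 3–8: 120.3 + 121.8 + 93.3 + 30.0 + 166.0 + 104.7 = 636.1
Divide by 6: 636.1 / 6 = 106.017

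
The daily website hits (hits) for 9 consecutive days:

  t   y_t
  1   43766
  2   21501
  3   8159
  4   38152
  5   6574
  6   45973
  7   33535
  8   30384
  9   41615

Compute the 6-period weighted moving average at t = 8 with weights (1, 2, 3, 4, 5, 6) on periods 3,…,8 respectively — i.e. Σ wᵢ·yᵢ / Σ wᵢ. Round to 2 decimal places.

30383.62

Weighted sum: 1·8159 + 2·38152 + 3·6574 + 4·45973 + 5·33535 + 6·30384 = 8159 + 76304 + 19722 + 183892 + 167675 + 182304 = 638056
Weight total: 1 + 2 + 3 + 4 + 5 + 6 = 21
WMA = 638056 / 21 = 30383.62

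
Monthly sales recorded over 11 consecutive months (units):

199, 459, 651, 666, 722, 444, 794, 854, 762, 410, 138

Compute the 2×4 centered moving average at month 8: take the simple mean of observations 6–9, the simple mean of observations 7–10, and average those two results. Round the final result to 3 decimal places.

Sum over 6–9: 444 + 794 + 854 + 762 = 2854
Sum over 7–10: 794 + 854 + 762 + 410 = 2820
CMA at t=8 = (2854 + 2820) / (2·4) = 5674 / 8 = 709.250

709.250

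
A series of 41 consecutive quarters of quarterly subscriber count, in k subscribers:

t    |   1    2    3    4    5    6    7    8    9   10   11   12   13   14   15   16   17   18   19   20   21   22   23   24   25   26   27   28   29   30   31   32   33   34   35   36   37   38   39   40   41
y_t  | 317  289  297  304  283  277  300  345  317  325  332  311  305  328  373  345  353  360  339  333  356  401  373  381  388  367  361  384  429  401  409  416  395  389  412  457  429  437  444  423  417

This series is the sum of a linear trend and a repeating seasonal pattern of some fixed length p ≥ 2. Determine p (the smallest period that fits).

First differences y_{t+1} − y_t: -28, 8, 7, -21, -6, 23, 45, -28, 8, 7, -21, -6, 23, 45, -28, 8, …
The difference pattern repeats every 7 terms and not for any smaller step, so p = 7.

7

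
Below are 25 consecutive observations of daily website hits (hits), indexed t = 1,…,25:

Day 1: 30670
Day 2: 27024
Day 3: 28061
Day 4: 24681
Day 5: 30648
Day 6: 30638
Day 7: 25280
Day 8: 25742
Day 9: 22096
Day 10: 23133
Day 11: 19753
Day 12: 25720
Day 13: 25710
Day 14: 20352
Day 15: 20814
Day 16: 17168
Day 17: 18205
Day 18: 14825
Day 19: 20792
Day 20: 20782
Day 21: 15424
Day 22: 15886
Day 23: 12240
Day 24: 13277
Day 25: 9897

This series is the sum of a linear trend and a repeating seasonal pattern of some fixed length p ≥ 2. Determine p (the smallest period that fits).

7

First differences y_{t+1} − y_t: -3646, 1037, -3380, 5967, -10, -5358, 462, -3646, 1037, -3380, 5967, -10, -5358, 462, -3646, 1037, …
The difference pattern repeats every 7 terms and not for any smaller step, so p = 7.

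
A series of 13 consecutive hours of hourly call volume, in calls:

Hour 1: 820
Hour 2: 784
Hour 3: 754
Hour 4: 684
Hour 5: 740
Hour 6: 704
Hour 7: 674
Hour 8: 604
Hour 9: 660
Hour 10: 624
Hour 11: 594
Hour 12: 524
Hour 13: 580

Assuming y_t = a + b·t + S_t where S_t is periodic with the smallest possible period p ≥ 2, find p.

First differences y_{t+1} − y_t: -36, -30, -70, 56, -36, -30, -70, 56, -36, -30, …
The difference pattern repeats every 4 terms and not for any smaller step, so p = 4.

4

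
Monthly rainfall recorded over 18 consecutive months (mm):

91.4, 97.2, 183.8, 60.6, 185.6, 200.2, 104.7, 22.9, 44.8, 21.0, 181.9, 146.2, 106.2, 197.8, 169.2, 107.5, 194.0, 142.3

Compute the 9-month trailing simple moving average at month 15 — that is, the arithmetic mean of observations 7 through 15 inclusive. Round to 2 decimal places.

110.52

Sum of periods 7–15: 104.7 + 22.9 + 44.8 + 21.0 + 181.9 + 146.2 + 106.2 + 197.8 + 169.2 = 994.7
Divide by 9: 994.7 / 9 = 110.52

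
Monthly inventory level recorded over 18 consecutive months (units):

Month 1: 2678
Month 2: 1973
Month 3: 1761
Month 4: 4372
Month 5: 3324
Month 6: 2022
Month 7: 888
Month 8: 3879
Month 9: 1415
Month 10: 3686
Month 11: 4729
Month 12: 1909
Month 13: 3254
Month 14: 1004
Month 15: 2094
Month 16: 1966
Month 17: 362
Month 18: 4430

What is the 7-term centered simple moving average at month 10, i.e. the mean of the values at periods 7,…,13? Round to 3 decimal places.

Sum of periods 7–13: 888 + 3879 + 1415 + 3686 + 4729 + 1909 + 3254 = 19760
Divide by 7: 19760 / 7 = 2822.857

2822.857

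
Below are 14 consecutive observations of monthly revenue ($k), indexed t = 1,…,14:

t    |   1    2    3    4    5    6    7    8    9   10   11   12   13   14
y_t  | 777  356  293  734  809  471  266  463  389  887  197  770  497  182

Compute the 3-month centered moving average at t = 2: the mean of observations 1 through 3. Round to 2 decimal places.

475.33

Sum of periods 1–3: 777 + 356 + 293 = 1426
Divide by 3: 1426 / 3 = 475.33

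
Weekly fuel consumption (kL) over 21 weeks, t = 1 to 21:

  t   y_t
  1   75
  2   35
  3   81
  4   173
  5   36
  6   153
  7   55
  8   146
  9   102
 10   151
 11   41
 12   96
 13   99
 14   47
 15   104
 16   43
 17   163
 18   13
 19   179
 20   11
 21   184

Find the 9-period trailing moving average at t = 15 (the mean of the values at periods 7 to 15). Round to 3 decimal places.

93.444

Sum of periods 7–15: 55 + 146 + 102 + 151 + 41 + 96 + 99 + 47 + 104 = 841
Divide by 9: 841 / 9 = 93.444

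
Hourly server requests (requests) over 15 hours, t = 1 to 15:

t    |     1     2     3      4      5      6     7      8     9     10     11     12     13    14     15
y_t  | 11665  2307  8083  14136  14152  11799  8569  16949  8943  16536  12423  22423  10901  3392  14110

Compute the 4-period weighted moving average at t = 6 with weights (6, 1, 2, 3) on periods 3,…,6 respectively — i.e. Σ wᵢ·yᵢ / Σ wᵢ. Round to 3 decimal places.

10527.917

Weighted sum: 6·8083 + 1·14136 + 2·14152 + 3·11799 = 48498 + 14136 + 28304 + 35397 = 126335
Weight total: 6 + 1 + 2 + 3 = 12
WMA = 126335 / 12 = 10527.917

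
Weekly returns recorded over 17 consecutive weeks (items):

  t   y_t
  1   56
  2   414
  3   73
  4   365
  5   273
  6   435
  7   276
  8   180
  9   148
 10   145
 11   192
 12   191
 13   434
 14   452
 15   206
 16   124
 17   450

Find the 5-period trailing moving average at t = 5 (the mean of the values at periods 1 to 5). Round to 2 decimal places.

Sum of periods 1–5: 56 + 414 + 73 + 365 + 273 = 1181
Divide by 5: 1181 / 5 = 236.20

236.20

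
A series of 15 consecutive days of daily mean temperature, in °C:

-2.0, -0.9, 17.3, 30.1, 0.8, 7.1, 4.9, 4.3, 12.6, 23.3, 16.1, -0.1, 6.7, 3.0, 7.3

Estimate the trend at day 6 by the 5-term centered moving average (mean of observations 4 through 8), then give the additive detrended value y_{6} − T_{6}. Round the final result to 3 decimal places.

Trend T_6 = (30.1 + 0.8 + 7.1 + 4.9 + 4.3) / 5 = 47.2/5 = 9.44000
Detrended value: 7.1 − 9.44000 = -2.340

-2.340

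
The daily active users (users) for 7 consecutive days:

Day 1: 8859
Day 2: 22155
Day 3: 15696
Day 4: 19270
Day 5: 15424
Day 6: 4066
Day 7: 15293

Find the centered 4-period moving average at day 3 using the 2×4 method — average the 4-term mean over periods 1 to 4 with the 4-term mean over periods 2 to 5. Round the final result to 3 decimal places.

17315.625

Sum over 1–4: 8859 + 22155 + 15696 + 19270 = 65980
Sum over 2–5: 22155 + 15696 + 19270 + 15424 = 72545
CMA at t=3 = (65980 + 72545) / (2·4) = 138525 / 8 = 17315.625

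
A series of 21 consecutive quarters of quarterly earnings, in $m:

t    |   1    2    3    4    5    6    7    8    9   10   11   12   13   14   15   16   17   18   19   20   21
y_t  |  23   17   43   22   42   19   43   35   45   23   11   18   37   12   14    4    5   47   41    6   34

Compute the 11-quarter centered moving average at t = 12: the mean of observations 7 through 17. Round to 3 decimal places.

Sum of periods 7–17: 43 + 35 + 45 + 23 + 11 + 18 + 37 + 12 + 14 + 4 + 5 = 247
Divide by 11: 247 / 11 = 22.455

22.455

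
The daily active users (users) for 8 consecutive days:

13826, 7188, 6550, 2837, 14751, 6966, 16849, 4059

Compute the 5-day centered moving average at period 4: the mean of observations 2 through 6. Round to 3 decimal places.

Sum of periods 2–6: 7188 + 6550 + 2837 + 14751 + 6966 = 38292
Divide by 5: 38292 / 5 = 7658.400

7658.400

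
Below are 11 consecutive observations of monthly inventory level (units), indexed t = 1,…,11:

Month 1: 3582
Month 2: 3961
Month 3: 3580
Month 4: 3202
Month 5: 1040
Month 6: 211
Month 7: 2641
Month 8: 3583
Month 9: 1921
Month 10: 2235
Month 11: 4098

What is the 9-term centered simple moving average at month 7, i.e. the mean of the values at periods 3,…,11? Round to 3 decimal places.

2501.222

Sum of periods 3–11: 3580 + 3202 + 1040 + 211 + 2641 + 3583 + 1921 + 2235 + 4098 = 22511
Divide by 9: 22511 / 9 = 2501.222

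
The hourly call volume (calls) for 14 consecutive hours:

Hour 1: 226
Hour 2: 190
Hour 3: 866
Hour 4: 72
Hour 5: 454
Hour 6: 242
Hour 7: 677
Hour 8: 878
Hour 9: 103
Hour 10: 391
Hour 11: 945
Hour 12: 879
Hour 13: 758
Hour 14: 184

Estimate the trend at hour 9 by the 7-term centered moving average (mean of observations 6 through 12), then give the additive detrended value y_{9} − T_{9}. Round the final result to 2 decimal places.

-484.86

Trend T_9 = (242 + 677 + 878 + 103 + 391 + 945 + 879) / 7 = 4115/7 = 587.8571
Detrended value: 103 − 587.8571 = -484.86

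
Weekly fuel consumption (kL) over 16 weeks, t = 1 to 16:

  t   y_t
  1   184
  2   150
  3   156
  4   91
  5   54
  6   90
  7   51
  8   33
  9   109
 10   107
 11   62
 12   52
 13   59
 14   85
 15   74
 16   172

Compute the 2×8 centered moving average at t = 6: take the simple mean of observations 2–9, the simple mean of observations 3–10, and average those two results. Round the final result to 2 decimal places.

Sum over 2–9: 150 + 156 + 91 + 54 + 90 + 51 + 33 + 109 = 734
Sum over 3–10: 156 + 91 + 54 + 90 + 51 + 33 + 109 + 107 = 691
CMA at t=6 = (734 + 691) / (2·8) = 1425 / 16 = 89.06

89.06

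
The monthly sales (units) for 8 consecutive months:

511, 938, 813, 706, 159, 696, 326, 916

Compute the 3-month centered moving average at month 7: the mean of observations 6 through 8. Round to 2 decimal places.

Sum of periods 6–8: 696 + 326 + 916 = 1938
Divide by 3: 1938 / 3 = 646.00

646.00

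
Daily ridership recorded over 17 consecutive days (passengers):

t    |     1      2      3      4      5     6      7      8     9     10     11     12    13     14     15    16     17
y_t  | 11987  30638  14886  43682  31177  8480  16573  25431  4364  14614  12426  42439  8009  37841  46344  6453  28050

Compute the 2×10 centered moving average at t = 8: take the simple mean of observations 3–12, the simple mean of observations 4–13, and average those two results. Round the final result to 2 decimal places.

Sum over 3–12: 14886 + 43682 + 31177 + 8480 + 16573 + 25431 + 4364 + 14614 + 12426 + 42439 = 214072
Sum over 4–13: 43682 + 31177 + 8480 + 16573 + 25431 + 4364 + 14614 + 12426 + 42439 + 8009 = 207195
CMA at t=8 = (214072 + 207195) / (2·10) = 421267 / 20 = 21063.35

21063.35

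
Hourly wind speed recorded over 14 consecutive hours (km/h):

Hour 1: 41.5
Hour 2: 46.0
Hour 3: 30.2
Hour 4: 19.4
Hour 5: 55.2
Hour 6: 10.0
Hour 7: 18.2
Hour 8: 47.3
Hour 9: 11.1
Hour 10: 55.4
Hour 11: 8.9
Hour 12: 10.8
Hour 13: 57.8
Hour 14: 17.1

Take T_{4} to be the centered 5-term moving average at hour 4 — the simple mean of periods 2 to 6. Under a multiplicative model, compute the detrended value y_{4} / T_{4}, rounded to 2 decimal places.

Trend T_4 = (46.0 + 30.2 + 19.4 + 55.2 + 10.0) / 5 = 160.8/5 = 32.1600
Ratio to trend: 19.4 / 32.1600 = 0.60

0.60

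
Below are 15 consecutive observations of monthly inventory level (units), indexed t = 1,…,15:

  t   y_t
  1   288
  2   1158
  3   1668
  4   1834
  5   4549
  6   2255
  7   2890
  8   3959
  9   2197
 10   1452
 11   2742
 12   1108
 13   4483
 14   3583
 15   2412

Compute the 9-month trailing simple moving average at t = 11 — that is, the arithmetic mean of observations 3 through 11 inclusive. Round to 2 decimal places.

Sum of periods 3–11: 1668 + 1834 + 4549 + 2255 + 2890 + 3959 + 2197 + 1452 + 2742 = 23546
Divide by 9: 23546 / 9 = 2616.22

2616.22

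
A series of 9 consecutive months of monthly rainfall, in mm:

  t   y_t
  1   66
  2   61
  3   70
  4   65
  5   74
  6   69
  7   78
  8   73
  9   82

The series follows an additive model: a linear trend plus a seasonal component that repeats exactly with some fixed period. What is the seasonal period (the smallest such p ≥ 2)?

2

First differences y_{t+1} − y_t: -5, 9, -5, 9, -5, 9, …
The difference pattern repeats every 2 terms and not for any smaller step, so p = 2.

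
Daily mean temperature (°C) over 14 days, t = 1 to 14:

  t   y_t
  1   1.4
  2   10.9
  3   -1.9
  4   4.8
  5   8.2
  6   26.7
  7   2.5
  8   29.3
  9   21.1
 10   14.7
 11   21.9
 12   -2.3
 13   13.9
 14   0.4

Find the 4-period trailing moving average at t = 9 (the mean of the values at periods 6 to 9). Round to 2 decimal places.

19.90

Sum of periods 6–9: 26.7 + 2.5 + 29.3 + 21.1 = 79.6
Divide by 4: 79.6 / 4 = 19.90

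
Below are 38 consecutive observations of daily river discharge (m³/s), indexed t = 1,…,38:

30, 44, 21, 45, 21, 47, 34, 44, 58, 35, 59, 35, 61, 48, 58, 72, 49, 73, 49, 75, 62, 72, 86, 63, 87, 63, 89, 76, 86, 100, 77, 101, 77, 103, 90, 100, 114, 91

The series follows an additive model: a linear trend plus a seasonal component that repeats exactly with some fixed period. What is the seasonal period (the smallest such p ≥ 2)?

7

First differences y_{t+1} − y_t: 14, -23, 24, -24, 26, -13, 10, 14, -23, 24, -24, 26, -13, 10, 14, -23, …
The difference pattern repeats every 7 terms and not for any smaller step, so p = 7.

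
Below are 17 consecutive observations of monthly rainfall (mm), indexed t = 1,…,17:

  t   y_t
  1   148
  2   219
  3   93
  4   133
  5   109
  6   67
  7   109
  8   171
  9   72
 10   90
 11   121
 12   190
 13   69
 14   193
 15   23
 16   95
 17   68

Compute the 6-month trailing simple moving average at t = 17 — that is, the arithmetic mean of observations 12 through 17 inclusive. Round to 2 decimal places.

Sum of periods 12–17: 190 + 69 + 193 + 23 + 95 + 68 = 638
Divide by 6: 638 / 6 = 106.33

106.33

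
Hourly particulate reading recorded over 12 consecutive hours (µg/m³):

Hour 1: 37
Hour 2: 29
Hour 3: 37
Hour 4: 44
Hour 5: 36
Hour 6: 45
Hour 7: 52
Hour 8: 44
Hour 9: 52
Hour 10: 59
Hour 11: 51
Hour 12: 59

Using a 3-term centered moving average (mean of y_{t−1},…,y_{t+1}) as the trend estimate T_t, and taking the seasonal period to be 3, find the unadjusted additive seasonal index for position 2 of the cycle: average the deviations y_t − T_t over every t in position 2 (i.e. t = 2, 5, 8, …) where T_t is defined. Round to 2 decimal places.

-5.42

Season position 2 occurs at t = 2, 5, 8, 11 (where T_t is defined).
t=2: T_2 = 34.3333; y_2 − T_2 = 29 − 34.3333 = -5.3333
t=5: T_5 = 41.6667; y_5 − T_5 = 36 − 41.6667 = -5.6667
t=8: T_8 = 49.3333; y_8 − T_8 = 44 − 49.3333 = -5.3333
t=11: T_11 = 56.3333; y_11 − T_11 = 51 − 56.3333 = -5.3333
Mean deviation: (-5.3333 + -5.6667 + -5.3333 + -5.3333) / 4 = -5.42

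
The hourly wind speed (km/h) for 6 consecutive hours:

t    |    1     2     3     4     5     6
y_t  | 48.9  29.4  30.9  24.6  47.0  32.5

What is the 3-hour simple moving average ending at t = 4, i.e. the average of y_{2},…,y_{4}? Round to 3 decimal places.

Sum of periods 2–4: 29.4 + 30.9 + 24.6 = 84.9
Divide by 3: 84.9 / 3 = 28.300

28.300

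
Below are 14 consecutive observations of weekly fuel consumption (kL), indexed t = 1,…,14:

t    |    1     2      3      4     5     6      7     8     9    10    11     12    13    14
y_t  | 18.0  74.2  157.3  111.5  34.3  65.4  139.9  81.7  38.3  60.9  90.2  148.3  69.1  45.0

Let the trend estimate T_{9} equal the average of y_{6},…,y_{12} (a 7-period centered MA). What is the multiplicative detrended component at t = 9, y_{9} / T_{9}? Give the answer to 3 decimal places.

Trend T_9 = (65.4 + 139.9 + 81.7 + 38.3 + 60.9 + 90.2 + 148.3) / 7 = 624.7/7 = 89.24286
Ratio to trend: 38.3 / 89.24286 = 0.429

0.429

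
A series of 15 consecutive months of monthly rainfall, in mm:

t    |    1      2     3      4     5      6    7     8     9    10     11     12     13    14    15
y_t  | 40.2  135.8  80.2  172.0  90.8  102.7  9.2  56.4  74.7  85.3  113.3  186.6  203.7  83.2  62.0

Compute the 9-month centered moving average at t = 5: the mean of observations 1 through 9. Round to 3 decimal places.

84.667

Sum of periods 1–9: 40.2 + 135.8 + 80.2 + 172.0 + 90.8 + 102.7 + 9.2 + 56.4 + 74.7 = 762.0
Divide by 9: 762.0 / 9 = 84.667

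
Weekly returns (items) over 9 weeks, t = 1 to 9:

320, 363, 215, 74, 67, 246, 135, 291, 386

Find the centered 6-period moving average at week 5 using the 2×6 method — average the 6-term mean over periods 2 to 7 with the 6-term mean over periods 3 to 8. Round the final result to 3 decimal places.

177.333

Sum over 2–7: 363 + 215 + 74 + 67 + 246 + 135 = 1100
Sum over 3–8: 215 + 74 + 67 + 246 + 135 + 291 = 1028
CMA at t=5 = (1100 + 1028) / (2·6) = 2128 / 12 = 177.333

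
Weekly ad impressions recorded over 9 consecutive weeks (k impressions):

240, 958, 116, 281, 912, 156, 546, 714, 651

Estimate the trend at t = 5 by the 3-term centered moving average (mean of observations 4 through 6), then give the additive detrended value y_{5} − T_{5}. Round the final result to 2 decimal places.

Trend T_5 = (281 + 912 + 156) / 3 = 1349/3 = 449.6667
Detrended value: 912 − 449.6667 = 462.33

462.33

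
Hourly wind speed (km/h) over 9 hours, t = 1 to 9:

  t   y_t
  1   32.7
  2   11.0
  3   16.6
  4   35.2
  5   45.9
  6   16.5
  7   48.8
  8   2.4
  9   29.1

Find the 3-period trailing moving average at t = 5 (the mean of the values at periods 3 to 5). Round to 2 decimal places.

Sum of periods 3–5: 16.6 + 35.2 + 45.9 = 97.7
Divide by 3: 97.7 / 3 = 32.57

32.57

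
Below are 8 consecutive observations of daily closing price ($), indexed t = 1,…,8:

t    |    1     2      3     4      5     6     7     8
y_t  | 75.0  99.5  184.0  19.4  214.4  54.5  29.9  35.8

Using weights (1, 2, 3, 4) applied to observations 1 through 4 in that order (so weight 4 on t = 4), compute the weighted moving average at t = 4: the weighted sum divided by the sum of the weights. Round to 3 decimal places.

90.360

Weighted sum: 1·75.0 + 2·99.5 + 3·184.0 + 4·19.4 = 75.0 + 199.0 + 552.0 + 77.6 = 903.6
Weight total: 1 + 2 + 3 + 4 = 10
WMA = 903.6 / 10 = 90.360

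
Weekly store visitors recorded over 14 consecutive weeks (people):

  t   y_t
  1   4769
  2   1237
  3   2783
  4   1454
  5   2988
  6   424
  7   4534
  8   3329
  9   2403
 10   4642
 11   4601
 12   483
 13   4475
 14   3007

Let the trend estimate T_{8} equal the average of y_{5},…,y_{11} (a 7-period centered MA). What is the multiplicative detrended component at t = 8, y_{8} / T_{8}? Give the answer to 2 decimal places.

Trend T_8 = (2988 + 424 + 4534 + 3329 + 2403 + 4642 + 4601) / 7 = 22921/7 = 3274.4286
Ratio to trend: 3329 / 3274.4286 = 1.02

1.02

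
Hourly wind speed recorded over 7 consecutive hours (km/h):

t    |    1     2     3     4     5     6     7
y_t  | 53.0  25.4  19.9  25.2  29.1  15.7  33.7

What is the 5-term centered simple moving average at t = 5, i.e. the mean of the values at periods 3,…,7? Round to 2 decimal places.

24.72

Sum of periods 3–7: 19.9 + 25.2 + 29.1 + 15.7 + 33.7 = 123.6
Divide by 5: 123.6 / 5 = 24.72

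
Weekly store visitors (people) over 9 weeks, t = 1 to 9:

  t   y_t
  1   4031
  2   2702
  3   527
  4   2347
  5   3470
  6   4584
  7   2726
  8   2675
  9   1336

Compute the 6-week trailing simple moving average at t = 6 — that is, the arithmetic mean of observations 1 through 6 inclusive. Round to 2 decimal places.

Sum of periods 1–6: 4031 + 2702 + 527 + 2347 + 3470 + 4584 = 17661
Divide by 6: 17661 / 6 = 2943.50

2943.50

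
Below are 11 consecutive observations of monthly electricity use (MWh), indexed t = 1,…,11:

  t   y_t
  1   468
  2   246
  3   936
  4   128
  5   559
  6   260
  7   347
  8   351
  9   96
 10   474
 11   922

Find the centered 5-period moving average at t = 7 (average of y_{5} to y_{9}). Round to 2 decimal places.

Sum of periods 5–9: 559 + 260 + 347 + 351 + 96 = 1613
Divide by 5: 1613 / 5 = 322.60

322.60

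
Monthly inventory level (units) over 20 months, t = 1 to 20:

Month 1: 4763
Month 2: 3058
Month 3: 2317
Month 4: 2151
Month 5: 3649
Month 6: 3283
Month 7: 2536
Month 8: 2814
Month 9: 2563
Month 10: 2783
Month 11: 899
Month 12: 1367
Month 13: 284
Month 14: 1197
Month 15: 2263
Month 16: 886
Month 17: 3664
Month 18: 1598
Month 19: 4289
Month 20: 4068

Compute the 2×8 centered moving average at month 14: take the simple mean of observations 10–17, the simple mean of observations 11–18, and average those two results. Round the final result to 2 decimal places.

1593.81

Sum over 10–17: 2783 + 899 + 1367 + 284 + 1197 + 2263 + 886 + 3664 = 13343
Sum over 11–18: 899 + 1367 + 284 + 1197 + 2263 + 886 + 3664 + 1598 = 12158
CMA at t=14 = (13343 + 12158) / (2·8) = 25501 / 16 = 1593.81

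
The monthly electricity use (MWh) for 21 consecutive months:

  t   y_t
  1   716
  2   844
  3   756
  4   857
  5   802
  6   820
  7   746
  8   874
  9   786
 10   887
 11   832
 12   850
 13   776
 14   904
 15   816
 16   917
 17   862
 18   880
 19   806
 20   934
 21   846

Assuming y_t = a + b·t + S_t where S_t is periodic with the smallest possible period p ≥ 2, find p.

6

First differences y_{t+1} − y_t: 128, -88, 101, -55, 18, -74, 128, -88, 101, -55, 18, -74, 128, -88, …
The difference pattern repeats every 6 terms and not for any smaller step, so p = 6.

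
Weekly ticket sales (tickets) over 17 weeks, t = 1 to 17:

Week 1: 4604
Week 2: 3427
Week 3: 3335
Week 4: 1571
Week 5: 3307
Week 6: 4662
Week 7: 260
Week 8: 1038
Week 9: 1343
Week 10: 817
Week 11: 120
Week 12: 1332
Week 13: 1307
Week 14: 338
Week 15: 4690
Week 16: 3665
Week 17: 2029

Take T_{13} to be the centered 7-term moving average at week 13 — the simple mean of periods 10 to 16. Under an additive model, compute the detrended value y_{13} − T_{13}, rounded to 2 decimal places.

Trend T_13 = (817 + 120 + 1332 + 1307 + 338 + 4690 + 3665) / 7 = 12269/7 = 1752.7143
Detrended value: 1307 − 1752.7143 = -445.71

-445.71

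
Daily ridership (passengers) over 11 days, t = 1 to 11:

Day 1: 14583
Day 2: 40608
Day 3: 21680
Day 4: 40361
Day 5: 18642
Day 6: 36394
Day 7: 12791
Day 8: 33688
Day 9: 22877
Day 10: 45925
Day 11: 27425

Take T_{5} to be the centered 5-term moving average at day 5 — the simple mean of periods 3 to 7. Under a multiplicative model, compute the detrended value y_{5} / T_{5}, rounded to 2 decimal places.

0.72

Trend T_5 = (21680 + 40361 + 18642 + 36394 + 12791) / 5 = 129868/5 = 25973.6000
Ratio to trend: 18642 / 25973.6000 = 0.72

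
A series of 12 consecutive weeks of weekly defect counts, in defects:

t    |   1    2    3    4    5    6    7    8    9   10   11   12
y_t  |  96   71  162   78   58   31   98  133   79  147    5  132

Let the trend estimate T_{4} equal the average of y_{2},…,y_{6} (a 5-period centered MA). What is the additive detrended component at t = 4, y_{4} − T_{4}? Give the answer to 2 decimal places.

Trend T_4 = (71 + 162 + 78 + 58 + 31) / 5 = 400/5 = 80.0000
Detrended value: 78 − 80.0000 = -2.00

-2.00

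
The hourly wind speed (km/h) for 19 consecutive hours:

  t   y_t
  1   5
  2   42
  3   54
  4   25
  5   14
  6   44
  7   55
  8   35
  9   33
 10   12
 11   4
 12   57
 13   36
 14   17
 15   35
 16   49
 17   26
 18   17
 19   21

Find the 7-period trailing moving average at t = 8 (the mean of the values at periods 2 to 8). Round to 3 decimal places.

38.429

Sum of periods 2–8: 42 + 54 + 25 + 14 + 44 + 55 + 35 = 269
Divide by 7: 269 / 7 = 38.429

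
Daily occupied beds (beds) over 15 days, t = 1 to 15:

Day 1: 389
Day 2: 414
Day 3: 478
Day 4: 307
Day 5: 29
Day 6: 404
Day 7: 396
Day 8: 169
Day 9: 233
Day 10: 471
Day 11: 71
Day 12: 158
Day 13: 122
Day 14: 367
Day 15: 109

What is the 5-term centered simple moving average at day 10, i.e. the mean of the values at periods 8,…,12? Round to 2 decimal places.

Sum of periods 8–12: 169 + 233 + 471 + 71 + 158 = 1102
Divide by 5: 1102 / 5 = 220.40

220.40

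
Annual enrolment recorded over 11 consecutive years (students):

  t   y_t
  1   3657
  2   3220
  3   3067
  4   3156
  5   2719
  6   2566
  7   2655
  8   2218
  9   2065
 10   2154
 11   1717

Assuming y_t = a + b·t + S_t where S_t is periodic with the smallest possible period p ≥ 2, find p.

3

First differences y_{t+1} − y_t: -437, -153, 89, -437, -153, 89, -437, -153, …
The difference pattern repeats every 3 terms and not for any smaller step, so p = 3.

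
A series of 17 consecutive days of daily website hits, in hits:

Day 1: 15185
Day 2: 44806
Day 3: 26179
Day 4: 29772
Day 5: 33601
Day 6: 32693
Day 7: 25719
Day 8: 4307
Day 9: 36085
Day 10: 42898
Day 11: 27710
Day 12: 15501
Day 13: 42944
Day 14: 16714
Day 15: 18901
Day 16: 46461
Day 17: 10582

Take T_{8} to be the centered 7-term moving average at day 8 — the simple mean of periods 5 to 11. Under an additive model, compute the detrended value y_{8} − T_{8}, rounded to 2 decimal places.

Trend T_8 = (33601 + 32693 + 25719 + 4307 + 36085 + 42898 + 27710) / 7 = 203013/7 = 29001.8571
Detrended value: 4307 − 29001.8571 = -24694.86

-24694.86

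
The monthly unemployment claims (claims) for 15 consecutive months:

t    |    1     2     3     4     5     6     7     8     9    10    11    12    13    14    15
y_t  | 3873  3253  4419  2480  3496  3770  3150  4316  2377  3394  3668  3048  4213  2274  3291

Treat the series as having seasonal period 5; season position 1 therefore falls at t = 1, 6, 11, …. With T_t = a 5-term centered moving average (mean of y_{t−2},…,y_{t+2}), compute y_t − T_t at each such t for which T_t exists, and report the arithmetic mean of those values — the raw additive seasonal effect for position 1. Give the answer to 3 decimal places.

Season position 1 occurs at t = 6, 11 (where T_t is defined).
t=6: T_6 = 3442.40000; y_6 − T_6 = 3770 − 3442.40000 = 327.60000
t=11: T_11 = 3340.00000; y_11 − T_11 = 3668 − 3340.00000 = 328.00000
Mean deviation: (327.60000 + 328.00000) / 2 = 327.800

327.800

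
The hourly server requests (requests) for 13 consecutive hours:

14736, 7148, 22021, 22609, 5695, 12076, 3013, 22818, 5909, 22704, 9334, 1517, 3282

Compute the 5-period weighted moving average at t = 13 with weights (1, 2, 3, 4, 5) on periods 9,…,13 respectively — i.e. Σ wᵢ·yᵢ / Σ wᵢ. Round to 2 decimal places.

Weighted sum: 1·5909 + 2·22704 + 3·9334 + 4·1517 + 5·3282 = 5909 + 45408 + 28002 + 6068 + 16410 = 101797
Weight total: 1 + 2 + 3 + 4 + 5 = 15
WMA = 101797 / 15 = 6786.47

6786.47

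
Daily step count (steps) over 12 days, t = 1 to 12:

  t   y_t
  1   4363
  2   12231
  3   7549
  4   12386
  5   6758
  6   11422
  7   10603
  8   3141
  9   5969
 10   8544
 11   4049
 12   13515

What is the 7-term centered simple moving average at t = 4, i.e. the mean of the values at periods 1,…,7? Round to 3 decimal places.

9330.286

Sum of periods 1–7: 4363 + 12231 + 7549 + 12386 + 6758 + 11422 + 10603 = 65312
Divide by 7: 65312 / 7 = 9330.286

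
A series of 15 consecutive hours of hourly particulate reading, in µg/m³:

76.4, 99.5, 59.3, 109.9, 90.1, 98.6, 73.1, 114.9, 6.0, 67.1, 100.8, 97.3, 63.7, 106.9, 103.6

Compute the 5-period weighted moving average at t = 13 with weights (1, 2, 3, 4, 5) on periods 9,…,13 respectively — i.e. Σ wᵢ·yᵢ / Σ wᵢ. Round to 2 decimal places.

76.69

Weighted sum: 1·6.0 + 2·67.1 + 3·100.8 + 4·97.3 + 5·63.7 = 6.0 + 134.2 + 302.4 + 389.2 + 318.5 = 1150.3
Weight total: 1 + 2 + 3 + 4 + 5 = 15
WMA = 1150.3 / 15 = 76.69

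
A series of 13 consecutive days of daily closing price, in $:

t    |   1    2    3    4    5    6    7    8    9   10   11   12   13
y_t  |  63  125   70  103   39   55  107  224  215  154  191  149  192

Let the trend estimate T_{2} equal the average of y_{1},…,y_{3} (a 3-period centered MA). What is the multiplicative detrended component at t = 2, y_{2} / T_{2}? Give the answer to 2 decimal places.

1.45

Trend T_2 = (63 + 125 + 70) / 3 = 258/3 = 86.0000
Ratio to trend: 125 / 86.0000 = 1.45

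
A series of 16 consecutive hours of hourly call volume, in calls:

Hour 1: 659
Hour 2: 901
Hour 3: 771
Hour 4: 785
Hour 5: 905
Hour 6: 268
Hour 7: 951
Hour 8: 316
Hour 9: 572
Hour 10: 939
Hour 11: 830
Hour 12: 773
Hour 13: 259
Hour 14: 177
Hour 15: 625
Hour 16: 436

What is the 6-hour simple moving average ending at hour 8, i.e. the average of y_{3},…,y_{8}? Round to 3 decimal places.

Sum of periods 3–8: 771 + 785 + 905 + 268 + 951 + 316 = 3996
Divide by 6: 3996 / 6 = 666.000

666.000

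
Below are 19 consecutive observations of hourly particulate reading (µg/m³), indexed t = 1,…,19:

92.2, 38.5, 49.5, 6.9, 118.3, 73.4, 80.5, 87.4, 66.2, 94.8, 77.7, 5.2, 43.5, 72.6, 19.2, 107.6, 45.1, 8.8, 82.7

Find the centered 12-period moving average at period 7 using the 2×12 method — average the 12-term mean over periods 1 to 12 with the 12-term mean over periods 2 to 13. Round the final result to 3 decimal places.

63.854

Sum over 1–12: 92.2 + 38.5 + 49.5 + 6.9 + 118.3 + 73.4 + 80.5 + 87.4 + 66.2 + 94.8 + 77.7 + 5.2 = 790.6
Sum over 2–13: 38.5 + 49.5 + 6.9 + 118.3 + 73.4 + 80.5 + 87.4 + 66.2 + 94.8 + 77.7 + 5.2 + 43.5 = 741.9
CMA at t=7 = (790.6 + 741.9) / (2·12) = 1532.5 / 24 = 63.854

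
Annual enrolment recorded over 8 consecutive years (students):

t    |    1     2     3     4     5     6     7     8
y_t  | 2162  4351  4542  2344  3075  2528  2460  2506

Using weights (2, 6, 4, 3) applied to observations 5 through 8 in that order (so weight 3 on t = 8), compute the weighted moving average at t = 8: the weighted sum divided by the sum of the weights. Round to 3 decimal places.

2578.400

Weighted sum: 2·3075 + 6·2528 + 4·2460 + 3·2506 = 6150 + 15168 + 9840 + 7518 = 38676
Weight total: 2 + 6 + 4 + 3 = 15
WMA = 38676 / 15 = 2578.400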